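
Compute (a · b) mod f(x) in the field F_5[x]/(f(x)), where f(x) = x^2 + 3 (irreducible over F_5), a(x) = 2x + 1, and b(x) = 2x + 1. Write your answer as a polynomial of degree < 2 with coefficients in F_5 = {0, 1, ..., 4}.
a · b ≡ 4x + 4 (mod f(x))

Multiply in F_5[x]: a(x)·b(x) = (2x + 1)·(2x + 1) = 4x^2 + 4x + 1. This has degree ≥ 2, so divide by f(x) over F_5: 4x^2 + 4x + 1 = (4)·(x^2 + 3) + (4x + 4). Hence a·b ≡ 4x + 4 (mod f). (F_5[x]/(f) is a field with 5^2 = 25 elements since f is irreducible of degree 2.)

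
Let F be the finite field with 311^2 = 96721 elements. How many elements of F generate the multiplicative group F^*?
There are φ(96720) = 23040 primitive elements

F_q^* is cyclic of order q - 1 = 96720. A cyclic group of order m has exactly φ(m) generators. Here m = 96720 = 2^4 · 3 · 5 · 13 · 31, so the number of primitive elements is φ(96720) = 23040.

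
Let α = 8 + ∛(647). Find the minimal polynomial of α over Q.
m_α(x) = x^3 - 24x^2 + 192x - 1159

Set β = α - 8 = ∛(647), so β^3 = 647. Then (α - 8)^3 - 647 = 0, i.e. α is a root of g(x) = (x - 8)^3 - 647 = x^3 - 24x^2 + 192x - 1159. Since g(x) = h(x - 8) where h(x) = x^3 - 647, and h is irreducible over Q (because 647 is not a perfect cube, so h has no rational root, and a monic cubic with no rational root is irreducible), g is also irreducible (irreducibility is preserved under the substitution x → x - 8). Hence m_α(x) = x^3 - 24x^2 + 192x - 1159.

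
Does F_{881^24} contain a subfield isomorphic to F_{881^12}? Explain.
Yes: F_{881^12} is a subfield of F_{881^24}

F_{p^m} embeds in F_{p^n} iff m | n (since F_{p^n} is the splitting field of x^(p^n) - x, and F_{p^m} ⊂ F_{p^n} forces p^n to be a power of p^m, i.e. m | n; conversely if m | n then every root of x^(p^m) - x is a root of x^(p^n) - x). Here 12 | 24 (since 24 = 2·12), so F_{881^12} is a subfield of F_{881^24}, and [F_{881^24} : F_{881^12}] = 24/12 = 2.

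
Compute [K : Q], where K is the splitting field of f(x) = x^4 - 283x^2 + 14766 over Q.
[K : Q] = 4

Solving the quadratic in x^2: x^2 = (283 ± √(283^2 - 4·14766))/2 = (283 ± √21025)/2 = (283 ± 145)/2, giving x^2 = 214 or x^2 = 69. So f(x) = (x^2 - 214)(x^2 - 69) and the roots of f are ±√214, ±√69. Hence the splitting field is K = Q(√214, √69). Since 214 and 69 are distinct squarefree integers > 1, their product 14766 is not a perfect square, so √69 ∉ Q(√214). By the tower law [K:Q] = [Q(√214,√69):Q(√214)] · [Q(√214):Q] = 2 · 2 = 4.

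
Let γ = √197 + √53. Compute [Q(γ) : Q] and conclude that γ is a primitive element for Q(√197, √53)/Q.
[Q(γ) : Q] = 4 (equivalently, Q(γ) = Q(√197, √53))

Obviously Q(γ) ⊆ Q(√197, √53), and [Q(√197, √53):Q] = 4 (since 197, 53 are distinct squarefree integers > 1 with 10441 not a perfect square). To show equality we compute the minimal polynomial of γ. From γ = √197 + √53: γ^2 = 197 + 2√(10441) + 53 = 250 + 2√(10441), so γ^2 - 250 = 2√(10441); squaring, (γ^2 - 250)^2 = 4·10441, i.e. γ^4 - 500γ^2 + 62500 - 41764 = 0, i.e. γ^4 - 500γ^2 + 20736 = 0. So γ is a root of x^4 - 500x^2 + 20736. This polynomial is irreducible over Q: it has no rational root (each ±√197 ± √53 is irrational), and any factorization into two quadratics over Q would force √(10441) ∈ Q (pairing opposite roots) or √197, √53 ∈ Q (other pairings), all impossible. Hence [Q(γ):Q] = 4 = [Q(√197, √53):Q], so Q(γ) = Q(√197, √53).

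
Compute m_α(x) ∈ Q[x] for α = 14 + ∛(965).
m_α(x) = x^3 - 42x^2 + 588x - 3709

Set β = α - 14 = ∛(965), so β^3 = 965. Then (α - 14)^3 - 965 = 0, i.e. α is a root of g(x) = (x - 14)^3 - 965 = x^3 - 42x^2 + 588x - 3709. Since g(x) = h(x - 14) where h(x) = x^3 - 965, and h is irreducible over Q (because 965 is not a perfect cube, so h has no rational root, and a monic cubic with no rational root is irreducible), g is also irreducible (irreducibility is preserved under the substitution x → x - 14). Hence m_α(x) = x^3 - 42x^2 + 588x - 3709.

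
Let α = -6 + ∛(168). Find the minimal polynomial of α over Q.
m_α(x) = x^3 + 18x^2 + 108x + 48

Set β = α + 6 = ∛(168), so β^3 = 168. Then (α + 6)^3 - 168 = 0, i.e. α is a root of g(x) = (x + 6)^3 - 168 = x^3 + 18x^2 + 108x + 48. Since g(x) = h(x + 6) where h(x) = x^3 - 168, and h is irreducible over Q (because 168 is not a perfect cube, so h has no rational root, and a monic cubic with no rational root is irreducible), g is also irreducible (irreducibility is preserved under the substitution x → x + 6). Hence m_α(x) = x^3 + 18x^2 + 108x + 48.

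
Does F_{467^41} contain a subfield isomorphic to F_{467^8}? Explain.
No: F_{467^8} is not a subfield of F_{467^41}

F_{p^m} embeds in F_{p^n} iff m | n. Here 8 ∤ 41 (since 41 = 5·8 + 1 with remainder 1 ≠ 0), so F_{467^8} is not a subfield of F_{467^41}. Equivalently: if it were, the tower law would give 8 = [F_{467^8}:F_467] dividing [F_{467^41}:F_467] = 41, contradiction.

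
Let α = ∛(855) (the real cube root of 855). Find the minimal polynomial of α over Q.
m_α(x) = x^3 - 855

α satisfies α^3 = 855, so x^3 - 855 annihilates α. By the rational root test, a rational root p/q (in lowest terms) of x^3 - 855 would satisfy p^3 = 855 q^3, forcing q = 1 and p^3 = 855; but 855 is not a perfect cube, contradiction. A monic cubic over Q with no rational root is irreducible (any nontrivial factorization would include a linear factor). Hence x^3 - 855 is the minimal polynomial of α, and in particular [Q(α):Q] = 3.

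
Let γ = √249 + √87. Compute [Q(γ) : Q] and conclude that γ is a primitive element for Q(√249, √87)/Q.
[Q(γ) : Q] = 4 (equivalently, Q(γ) = Q(√249, √87))

Obviously Q(γ) ⊆ Q(√249, √87), and [Q(√249, √87):Q] = 4 (since 249, 87 are distinct squarefree integers > 1 with 21663 not a perfect square). To show equality we compute the minimal polynomial of γ. From γ = √249 + √87: γ^2 = 249 + 2√(21663) + 87 = 336 + 2√(21663), so γ^2 - 336 = 2√(21663); squaring, (γ^2 - 336)^2 = 4·21663, i.e. γ^4 - 672γ^2 + 112896 - 86652 = 0, i.e. γ^4 - 672γ^2 + 26244 = 0. So γ is a root of x^4 - 672x^2 + 26244. This polynomial is irreducible over Q: it has no rational root (each ±√249 ± √87 is irrational), and any factorization into two quadratics over Q would force √(21663) ∈ Q (pairing opposite roots) or √249, √87 ∈ Q (other pairings), all impossible. Hence [Q(γ):Q] = 4 = [Q(√249, √87):Q], so Q(γ) = Q(√249, √87).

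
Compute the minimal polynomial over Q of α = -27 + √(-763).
m_α(x) = x^2 + 54x + 1492

From α + 27 = √(-763), squaring gives (α + 27)^2 = -763, i.e. α^2 + 54α + 729 = -763, so α^2 + 54α + 1492 = 0. The discriminant of x^2 + 54x + 1492 is (54)^2 - 4·(1492) = 2916 - 5968 = -3052, and 4·(-763) is not a perfect square in Q since -763 is squarefree and ≠ 1. Hence x^2 + 54x + 1492 is irreducible over Q and is the minimal polynomial of α.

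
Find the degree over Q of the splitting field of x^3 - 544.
[K : Q] = 6

The roots of x^3 - 544 are ∛544, ω∛544, ω^2∛544 where ω = e^(2πi/3) is a primitive cube root of unity, so K = Q(∛544, ω). Now [Q(∛544):Q] = 3 (since 544 is not a perfect cube, x^3 - 544 is irreducible) and [Q(ω):Q] = 2. Both 2 and 3 divide [K:Q], and [K:Q] ≤ 3·2 = 6, so [K:Q] = 6. (Equivalently: Q(∛544) ⊂ R but ω ∉ R, so [K : Q(∛544)] = 2.)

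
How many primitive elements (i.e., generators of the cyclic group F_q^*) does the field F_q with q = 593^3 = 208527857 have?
There are φ(208527856) = 100776960 primitive elements

F_q^* is cyclic of order q - 1 = 208527856. A cyclic group of order m has exactly φ(m) generators. Here m = 208527856 = 2^4 · 37 · 163 · 2161, so the number of primitive elements is φ(208527856) = 100776960.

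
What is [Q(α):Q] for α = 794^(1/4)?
[Q(α):Q] = 4

α is a root of x^4 - 794. By Eisenstein's criterion at the prime p = 2 (which divides the constant term 794 but p^2 = 4 does not, since 794 is squarefree), x^4 - 794 is irreducible over Q. Hence [Q(α):Q] = 4.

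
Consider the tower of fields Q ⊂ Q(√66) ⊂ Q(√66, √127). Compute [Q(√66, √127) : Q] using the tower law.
[Q(√66, √127) : Q] = 4

[Q(√66):Q] = 2 (min poly x^2 - 66, irreducible since 66 is squarefree > 1). For the top step, suppose √127 ∈ Q(√66), say √127 = c + d√66 with c, d ∈ Q. Squaring: 127 = c^2 + 66d^2 + 2cd√66. Since √66 ∉ Q this forces 2cd = 0. If d = 0 then √127 = c ∈ Q, contradicting 127 squarefree > 1. If c = 0 then 127 = 66d^2, so 66·127 = (66d)^2 is a perfect square in Q — but 66·127 = 8382 is not a perfect square (since 66 and 127 are distinct squarefree integers). Contradiction. Hence √127 ∉ Q(√66), so x^2 - 127 stays irreducible over Q(√66) and [Q(√66, √127) : Q(√66)] = 2. By the tower law, [Q(√66, √127) : Q] = 2 · 2 = 4.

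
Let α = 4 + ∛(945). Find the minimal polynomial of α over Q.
m_α(x) = x^3 - 12x^2 + 48x - 1009

Set β = α - 4 = ∛(945), so β^3 = 945. Then (α - 4)^3 - 945 = 0, i.e. α is a root of g(x) = (x - 4)^3 - 945 = x^3 - 12x^2 + 48x - 1009. Since g(x) = h(x - 4) where h(x) = x^3 - 945, and h is irreducible over Q (because 945 is not a perfect cube, so h has no rational root, and a monic cubic with no rational root is irreducible), g is also irreducible (irreducibility is preserved under the substitution x → x - 4). Hence m_α(x) = x^3 - 12x^2 + 48x - 1009.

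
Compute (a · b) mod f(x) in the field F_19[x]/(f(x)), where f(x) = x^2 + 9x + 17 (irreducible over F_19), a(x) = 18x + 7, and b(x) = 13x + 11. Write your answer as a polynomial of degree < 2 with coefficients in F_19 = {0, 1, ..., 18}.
a · b ≡ 7x + 13 (mod f(x))

Multiply in F_19[x]: a(x)·b(x) = (18x + 7)·(13x + 11) = 6x^2 + 4x + 1. This has degree ≥ 2, so divide by f(x) over F_19: 6x^2 + 4x + 1 = (6)·(x^2 + 9x + 17) + (7x + 13). Hence a·b ≡ 7x + 13 (mod f). (F_19[x]/(f) is a field with 19^2 = 361 elements since f is irreducible of degree 2.)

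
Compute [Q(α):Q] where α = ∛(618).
[Q(α):Q] = 3

The minimal polynomial of α is x^3 - 618, irreducible over Q since 618 is not a perfect cube (so x^3 - 618 has no rational root). Hence [Q(α):Q] = deg(m_α) = 3.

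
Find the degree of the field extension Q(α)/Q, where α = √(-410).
[Q(α):Q] = 2

[Q(α):Q] equals the degree of the minimal polynomial of α. Here α^2 = -410 and x^2 + 410 is irreducible (d = -410 is squarefree, ≠ 1, hence not a square), so deg(m_α) = 2. Thus [Q(α):Q] = 2.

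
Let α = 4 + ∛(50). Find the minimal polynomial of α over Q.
m_α(x) = x^3 - 12x^2 + 48x - 114

Set β = α - 4 = ∛(50), so β^3 = 50. Then (α - 4)^3 - 50 = 0, i.e. α is a root of g(x) = (x - 4)^3 - 50 = x^3 - 12x^2 + 48x - 114. Since g(x) = h(x - 4) where h(x) = x^3 - 50, and h is irreducible over Q (because 50 is not a perfect cube, so h has no rational root, and a monic cubic with no rational root is irreducible), g is also irreducible (irreducibility is preserved under the substitution x → x - 4). Hence m_α(x) = x^3 - 12x^2 + 48x - 114.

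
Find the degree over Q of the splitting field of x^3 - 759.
[K : Q] = 6

The roots of x^3 - 759 are ∛759, ω∛759, ω^2∛759 where ω = e^(2πi/3) is a primitive cube root of unity, so K = Q(∛759, ω). Now [Q(∛759):Q] = 3 (since 759 is not a perfect cube, x^3 - 759 is irreducible) and [Q(ω):Q] = 2. Both 2 and 3 divide [K:Q], and [K:Q] ≤ 3·2 = 6, so [K:Q] = 6. (Equivalently: Q(∛759) ⊂ R but ω ∉ R, so [K : Q(∛759)] = 2.)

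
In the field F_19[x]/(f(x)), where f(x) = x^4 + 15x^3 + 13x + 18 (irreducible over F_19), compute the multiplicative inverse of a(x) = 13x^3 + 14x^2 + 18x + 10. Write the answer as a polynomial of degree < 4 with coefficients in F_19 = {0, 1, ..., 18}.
a(x)^(-1) ≡ 10x^3 + 14x + 2 (mod f(x))

Since f is irreducible over F_19, F_19[x]/(f) is a field and a(x) ≠ 0 has an inverse. Apply the extended Euclidean algorithm to f(x) and a(x) in F_19[x]: f(x) = (3x + 14)·a(x) + (16x^2 + 16x + 11);  a(x) = (2x + 6)·(16x^2 + 16x + 11) + (14x + 1);  (16x^2 + 16x + 11) = (12x + 3)·(14x + 1) + (8). The last nonzero remainder is the constant 8 = gcd(f, a) in F_19. Back-substituting through the division chain expresses 8 = s(x)·a(x) + t(x)·f(x) with s(x) ≡ 4x^3 + 17x + 16 (mod f), so (4x^3 + 17x + 16)·a(x) ≡ 8 (mod f). Multiplying by 8^(-1) ≡ 12 in F_19 gives a(x)^(-1) ≡ 12·(4x^3 + 17x + 16) ≡ 10x^3 + 14x + 2 (mod f). Check: (13x^3 + 14x^2 + 18x + 10)·(10x^3 + 14x + 2) = 16x^6 + 7x^5 + x^4 + 18x^3 + 14x^2 + 5x + 1 ≡ 1 (mod x^4 + 15x^3 + 13x + 18).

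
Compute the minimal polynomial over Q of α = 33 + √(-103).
m_α(x) = x^2 - 66x + 1192

From α - 33 = √(-103), squaring gives (α - 33)^2 = -103, i.e. α^2 - 66α + 1089 = -103, so α^2 - 66α + 1192 = 0. The discriminant of x^2 - 66x + 1192 is (-66)^2 - 4·(1192) = 4356 - 4768 = -412, and 4·(-103) is not a perfect square in Q since -103 is squarefree and ≠ 1. Hence x^2 - 66x + 1192 is irreducible over Q and is the minimal polynomial of α.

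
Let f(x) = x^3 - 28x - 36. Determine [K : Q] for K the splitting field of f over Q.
[K : Q] = 6

By the rational root test, any rational root of the monic integer polynomial f(x) = x^3 - 28x - 36 must be an integer dividing the constant term -36, i.e. one of ±{1, 2, 3, 4, 6, 9, 12, 18, 36}. Evaluating: f(1) = -63, f(-1) = -9, f(2) = -84, f(-2) = 12, f(3) = -93, f(-3) = 21, f(4) = -84, f(-4) = 12, f(6) = 12, f(-6) = -84, f(9) = 441, f(-9) = -513, f(12) = 1356, f(-12) = -1428, f(18) = 5292, f(-18) = -5364, f(36) = 45612, f(-36) = -45684; none is 0, so f has no rational root and is therefore irreducible over Q (a cubic with no linear factor over a field is irreducible). For an irreducible cubic, the Galois group is A_3 or S_3 according as the discriminant disc(f) = -4a^3 - 27b^2 = -4·(-28)^3 - 27·(-36)^2 = 52816 is or is not a square in Q. Here disc(f) = 52816 is not a perfect square in Q, so the Galois group of f over Q is not contained in A_3 and must be all of S_3. The splitting field has degree |S_3| = 6 over Q, so [K : Q] = 6.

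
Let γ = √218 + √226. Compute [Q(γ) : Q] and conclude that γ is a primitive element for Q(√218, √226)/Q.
[Q(γ) : Q] = 4 (equivalently, Q(γ) = Q(√218, √226))

Obviously Q(γ) ⊆ Q(√218, √226), and [Q(√218, √226):Q] = 4 (since 218, 226 are distinct squarefree integers > 1 with 49268 not a perfect square). To show equality we compute the minimal polynomial of γ. From γ = √218 + √226: γ^2 = 218 + 2√(49268) + 226 = 444 + 2√(49268), so γ^2 - 444 = 2√(49268); squaring, (γ^2 - 444)^2 = 4·49268, i.e. γ^4 - 888γ^2 + 197136 - 197072 = 0, i.e. γ^4 - 888γ^2 + 64 = 0. So γ is a root of x^4 - 888x^2 + 64. This polynomial is irreducible over Q: it has no rational root (each ±√218 ± √226 is irrational), and any factorization into two quadratics over Q would force √(49268) ∈ Q (pairing opposite roots) or √218, √226 ∈ Q (other pairings), all impossible. Hence [Q(γ):Q] = 4 = [Q(√218, √226):Q], so Q(γ) = Q(√218, √226).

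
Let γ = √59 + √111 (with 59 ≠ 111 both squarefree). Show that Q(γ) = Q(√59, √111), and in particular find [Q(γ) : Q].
[Q(γ) : Q] = 4 (equivalently, Q(γ) = Q(√59, √111))

Obviously Q(γ) ⊆ Q(√59, √111), and [Q(√59, √111):Q] = 4 (since 59, 111 are distinct squarefree integers > 1 with 6549 not a perfect square). To show equality we compute the minimal polynomial of γ. From γ = √59 + √111: γ^2 = 59 + 2√(6549) + 111 = 170 + 2√(6549), so γ^2 - 170 = 2√(6549); squaring, (γ^2 - 170)^2 = 4·6549, i.e. γ^4 - 340γ^2 + 28900 - 26196 = 0, i.e. γ^4 - 340γ^2 + 2704 = 0. So γ is a root of x^4 - 340x^2 + 2704. This polynomial is irreducible over Q: it has no rational root (each ±√59 ± √111 is irrational), and any factorization into two quadratics over Q would force √(6549) ∈ Q (pairing opposite roots) or √59, √111 ∈ Q (other pairings), all impossible. Hence [Q(γ):Q] = 4 = [Q(√59, √111):Q], so Q(γ) = Q(√59, √111).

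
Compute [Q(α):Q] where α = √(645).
[Q(α):Q] = 2

[Q(α):Q] equals the degree of the minimal polynomial of α. Here α^2 = 645 and x^2 - 645 is irreducible (d = 645 is squarefree, ≠ 1, hence not a square), so deg(m_α) = 2. Thus [Q(α):Q] = 2.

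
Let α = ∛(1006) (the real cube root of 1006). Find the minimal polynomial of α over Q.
m_α(x) = x^3 - 1006

α satisfies α^3 = 1006, so x^3 - 1006 annihilates α. By the rational root test, a rational root p/q (in lowest terms) of x^3 - 1006 would satisfy p^3 = 1006 q^3, forcing q = 1 and p^3 = 1006; but 1006 is not a perfect cube, contradiction. A monic cubic over Q with no rational root is irreducible (any nontrivial factorization would include a linear factor). Hence x^3 - 1006 is the minimal polynomial of α, and in particular [Q(α):Q] = 3.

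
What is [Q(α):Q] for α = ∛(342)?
[Q(α):Q] = 3

The minimal polynomial of α is x^3 - 342, irreducible over Q since 342 is not a perfect cube (so x^3 - 342 has no rational root). Hence [Q(α):Q] = deg(m_α) = 3.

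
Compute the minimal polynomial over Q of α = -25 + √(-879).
m_α(x) = x^2 + 50x + 1504

From α + 25 = √(-879), squaring gives (α + 25)^2 = -879, i.e. α^2 + 50α + 625 = -879, so α^2 + 50α + 1504 = 0. The discriminant of x^2 + 50x + 1504 is (50)^2 - 4·(1504) = 2500 - 6016 = -3516, and 4·(-879) is not a perfect square in Q since -879 is squarefree and ≠ 1. Hence x^2 + 50x + 1504 is irreducible over Q and is the minimal polynomial of α.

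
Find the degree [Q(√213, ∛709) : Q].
[Q(√213, ∛709) : Q] = 6

Let L = Q(√213, ∛709). Since Q(√213) ⊂ L and [Q(√213):Q] = 2, the tower law gives 2 | [L:Q]. Likewise Q(∛709) ⊂ L with [Q(∛709):Q] = 3 (because 709 is not a perfect cube), so 3 | [L:Q]. As gcd(2,3) = 1, [L:Q] is divisible by 6. Conversely L is generated over Q by √213 and ∛709, so [L:Q] ≤ 2·3 = 6. Therefore [Q(√213, ∛709) : Q] = 6.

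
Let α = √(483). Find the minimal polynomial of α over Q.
m_α(x) = x^2 - 483

α satisfies α^2 - 483 = 0, so x^2 - 483 annihilates α. Since d = 483 is squarefree and ≠ 1, it is not a perfect square in Q, so x^2 - 483 has no rational root and is therefore irreducible over Q (a degree-2 polynomial over a field is irreducible iff it has no root). Hence m_α(x) = x^2 - 483.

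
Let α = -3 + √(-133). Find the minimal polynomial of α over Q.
m_α(x) = x^2 + 6x + 142

From α + 3 = √(-133), squaring gives (α + 3)^2 = -133, i.e. α^2 + 6α + 9 = -133, so α^2 + 6α + 142 = 0. The discriminant of x^2 + 6x + 142 is (6)^2 - 4·(142) = 36 - 568 = -532, and 4·(-133) is not a perfect square in Q since -133 is squarefree and ≠ 1. Hence x^2 + 6x + 142 is irreducible over Q and is the minimal polynomial of α.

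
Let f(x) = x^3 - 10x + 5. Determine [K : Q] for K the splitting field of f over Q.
[K : Q] = 6

By the rational root test, any rational root of the monic integer polynomial f(x) = x^3 - 10x + 5 must be an integer dividing the constant term 5, i.e. one of ±{1, 5}. Evaluating: f(1) = -4, f(-1) = 14, f(5) = 80, f(-5) = -70; none is 0, so f has no rational root and is therefore irreducible over Q (a cubic with no linear factor over a field is irreducible). For an irreducible cubic, the Galois group is A_3 or S_3 according as the discriminant disc(f) = -4a^3 - 27b^2 = -4·(-10)^3 - 27·(5)^2 = 3325 is or is not a square in Q. Here disc(f) = 3325 is not a perfect square in Q, so the Galois group of f over Q is not contained in A_3 and must be all of S_3. The splitting field has degree |S_3| = 6 over Q, so [K : Q] = 6.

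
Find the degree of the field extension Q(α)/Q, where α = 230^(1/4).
[Q(α):Q] = 4

α is a root of x^4 - 230. By Eisenstein's criterion at the prime p = 2 (which divides the constant term 230 but p^2 = 4 does not, since 230 is squarefree), x^4 - 230 is irreducible over Q. Hence [Q(α):Q] = 4.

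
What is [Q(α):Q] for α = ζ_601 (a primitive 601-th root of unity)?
[Q(α):Q] = 600

The minimal polynomial of ζ_601 over Q is the 601-th cyclotomic polynomial Φ_601(x), which is irreducible over Q and has degree φ(601) = 600. Hence [Q(α):Q] = φ(601) = 600.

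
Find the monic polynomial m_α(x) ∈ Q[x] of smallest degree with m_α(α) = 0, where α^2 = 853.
m_α(x) = x^2 - 853

α satisfies α^2 - 853 = 0, so x^2 - 853 annihilates α. Since d = 853 is squarefree and ≠ 1, it is not a perfect square in Q, so x^2 - 853 has no rational root and is therefore irreducible over Q (a degree-2 polynomial over a field is irreducible iff it has no root). Hence m_α(x) = x^2 - 853.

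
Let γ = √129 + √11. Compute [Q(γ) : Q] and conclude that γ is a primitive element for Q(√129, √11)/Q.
[Q(γ) : Q] = 4 (equivalently, Q(γ) = Q(√129, √11))

Obviously Q(γ) ⊆ Q(√129, √11), and [Q(√129, √11):Q] = 4 (since 129, 11 are distinct squarefree integers > 1 with 1419 not a perfect square). To show equality we compute the minimal polynomial of γ. From γ = √129 + √11: γ^2 = 129 + 2√(1419) + 11 = 140 + 2√(1419), so γ^2 - 140 = 2√(1419); squaring, (γ^2 - 140)^2 = 4·1419, i.e. γ^4 - 280γ^2 + 19600 - 5676 = 0, i.e. γ^4 - 280γ^2 + 13924 = 0. So γ is a root of x^4 - 280x^2 + 13924. This polynomial is irreducible over Q: it has no rational root (each ±√129 ± √11 is irrational), and any factorization into two quadratics over Q would force √(1419) ∈ Q (pairing opposite roots) or √129, √11 ∈ Q (other pairings), all impossible. Hence [Q(γ):Q] = 4 = [Q(√129, √11):Q], so Q(γ) = Q(√129, √11).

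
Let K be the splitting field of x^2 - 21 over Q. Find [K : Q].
[K : Q] = 2

f(x) = x^2 - 21 factors as (x - √21)(x + √21). The splitting field is K = Q(√21). Since 21 is squarefree and > 1, it is not a perfect square, so x^2 - 21 is irreducible over Q and [Q(√21) : Q] = 2. Hence [K : Q] = 2.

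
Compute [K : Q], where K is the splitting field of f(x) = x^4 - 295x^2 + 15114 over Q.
[K : Q] = 4

Solving the quadratic in x^2: x^2 = (295 ± √(295^2 - 4·15114))/2 = (295 ± √26569)/2 = (295 ± 163)/2, giving x^2 = 66 or x^2 = 229. So f(x) = (x^2 - 66)(x^2 - 229) and the roots of f are ±√66, ±√229. Hence the splitting field is K = Q(√66, √229). Since 66 and 229 are distinct squarefree integers > 1, their product 15114 is not a perfect square, so √229 ∉ Q(√66). By the tower law [K:Q] = [Q(√66,√229):Q(√66)] · [Q(√66):Q] = 2 · 2 = 4.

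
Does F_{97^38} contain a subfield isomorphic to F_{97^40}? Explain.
No: F_{97^40} is not a subfield of F_{97^38}

F_{p^m} embeds in F_{p^n} iff m | n. Here 40 ∤ 38 (since 38 = 0·40 + 38 with remainder 38 ≠ 0), so F_{97^40} is not a subfield of F_{97^38}. Equivalently: if it were, the tower law would give 40 = [F_{97^40}:F_97] dividing [F_{97^38}:F_97] = 38, contradiction.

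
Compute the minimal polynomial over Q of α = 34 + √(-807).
m_α(x) = x^2 - 68x + 1963

From α - 34 = √(-807), squaring gives (α - 34)^2 = -807, i.e. α^2 - 68α + 1156 = -807, so α^2 - 68α + 1963 = 0. The discriminant of x^2 - 68x + 1963 is (-68)^2 - 4·(1963) = 4624 - 7852 = -3228, and 4·(-807) is not a perfect square in Q since -807 is squarefree and ≠ 1. Hence x^2 - 68x + 1963 is irreducible over Q and is the minimal polynomial of α.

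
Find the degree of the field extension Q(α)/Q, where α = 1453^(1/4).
[Q(α):Q] = 4

α is a root of x^4 - 1453. By Eisenstein's criterion at the prime p = 1453 (which divides the constant term 1453 but p^2 = 2111209 does not, since 1453 is squarefree), x^4 - 1453 is irreducible over Q. Hence [Q(α):Q] = 4.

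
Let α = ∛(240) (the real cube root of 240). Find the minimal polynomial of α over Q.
m_α(x) = x^3 - 240

α satisfies α^3 = 240, so x^3 - 240 annihilates α. By the rational root test, a rational root p/q (in lowest terms) of x^3 - 240 would satisfy p^3 = 240 q^3, forcing q = 1 and p^3 = 240; but 240 is not a perfect cube, contradiction. A monic cubic over Q with no rational root is irreducible (any nontrivial factorization would include a linear factor). Hence x^3 - 240 is the minimal polynomial of α, and in particular [Q(α):Q] = 3.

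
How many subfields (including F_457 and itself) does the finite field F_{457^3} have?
F_{457^3} has 2 subfields

The subfields of F_{p^n} are exactly the fields F_{p^d} for d | n (each is the fixed field of the unique index-d subgroup of Gal(F_{p^n}/F_p) ≅ Z/nZ). The divisors of n = 3 are {1, 3}, giving 2 subfields: F_{457^1}, F_{457^3}.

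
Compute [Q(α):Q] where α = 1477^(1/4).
[Q(α):Q] = 4

α is a root of x^4 - 1477. By Eisenstein's criterion at the prime p = 7 (which divides the constant term 1477 but p^2 = 49 does not, since 1477 is squarefree), x^4 - 1477 is irreducible over Q. Hence [Q(α):Q] = 4.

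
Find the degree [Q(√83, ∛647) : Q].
[Q(√83, ∛647) : Q] = 6

Let L = Q(√83, ∛647). Since Q(√83) ⊂ L and [Q(√83):Q] = 2, the tower law gives 2 | [L:Q]. Likewise Q(∛647) ⊂ L with [Q(∛647):Q] = 3 (because 647 is not a perfect cube), so 3 | [L:Q]. As gcd(2,3) = 1, [L:Q] is divisible by 6. Conversely L is generated over Q by √83 and ∛647, so [L:Q] ≤ 2·3 = 6. Therefore [Q(√83, ∛647) : Q] = 6.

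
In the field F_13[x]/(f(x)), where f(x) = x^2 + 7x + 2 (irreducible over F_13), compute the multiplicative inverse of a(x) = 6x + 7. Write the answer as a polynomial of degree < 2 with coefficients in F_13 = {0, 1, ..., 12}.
a(x)^(-1) ≡ 8x + 12 (mod f(x))

Since f is irreducible over F_13, F_13[x]/(f) is a field and a(x) ≠ 0 has an inverse. Apply the extended Euclidean algorithm to f(x) and a(x) in F_13[x]: f(x) = (11x + 10)·a(x) + (10). The last nonzero remainder is the constant 10 = gcd(f, a) in F_13. Back-substituting through the division chain expresses 10 = s(x)·a(x) + t(x)·f(x) with s(x) ≡ 2x + 3 (mod f), so (2x + 3)·a(x) ≡ 10 (mod f). Multiplying by 10^(-1) ≡ 4 in F_13 gives a(x)^(-1) ≡ 4·(2x + 3) ≡ 8x + 12 (mod f). Check: (6x + 7)·(8x + 12) = 9x^2 + 11x + 6 ≡ 1 (mod x^2 + 7x + 2).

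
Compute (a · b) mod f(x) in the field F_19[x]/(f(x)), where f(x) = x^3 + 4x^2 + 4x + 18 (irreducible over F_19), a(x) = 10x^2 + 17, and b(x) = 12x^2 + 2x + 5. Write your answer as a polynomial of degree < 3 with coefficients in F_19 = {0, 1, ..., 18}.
a · b ≡ 18x^2 + 18x + 5 (mod f(x))

Multiply in F_19[x]: a(x)·b(x) = (10x^2 + 17)·(12x^2 + 2x + 5) = 6x^4 + x^3 + 7x^2 + 15x + 9. This has degree ≥ 3, so divide by f(x) over F_19: 6x^4 + x^3 + 7x^2 + 15x + 9 = (6x + 15)·(x^3 + 4x^2 + 4x + 18) + (18x^2 + 18x + 5). Hence a·b ≡ 18x^2 + 18x + 5 (mod f). (F_19[x]/(f) is a field with 19^3 = 6859 elements since f is irreducible of degree 3.)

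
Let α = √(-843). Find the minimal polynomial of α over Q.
m_α(x) = x^2 + 843

α satisfies α^2 + 843 = 0, so x^2 + 843 annihilates α. Since d = -843 is squarefree and ≠ 1, it is not a perfect square in Q, so x^2 + 843 has no rational root and is therefore irreducible over Q (a degree-2 polynomial over a field is irreducible iff it has no root). Hence m_α(x) = x^2 + 843.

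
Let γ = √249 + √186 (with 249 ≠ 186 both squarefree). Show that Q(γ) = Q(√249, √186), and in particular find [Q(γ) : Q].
[Q(γ) : Q] = 4 (equivalently, Q(γ) = Q(√249, √186))

Obviously Q(γ) ⊆ Q(√249, √186), and [Q(√249, √186):Q] = 4 (since 249, 186 are distinct squarefree integers > 1 with 46314 not a perfect square). To show equality we compute the minimal polynomial of γ. From γ = √249 + √186: γ^2 = 249 + 2√(46314) + 186 = 435 + 2√(46314), so γ^2 - 435 = 2√(46314); squaring, (γ^2 - 435)^2 = 4·46314, i.e. γ^4 - 870γ^2 + 189225 - 185256 = 0, i.e. γ^4 - 870γ^2 + 3969 = 0. So γ is a root of x^4 - 870x^2 + 3969. This polynomial is irreducible over Q: it has no rational root (each ±√249 ± √186 is irrational), and any factorization into two quadratics over Q would force √(46314) ∈ Q (pairing opposite roots) or √249, √186 ∈ Q (other pairings), all impossible. Hence [Q(γ):Q] = 4 = [Q(√249, √186):Q], so Q(γ) = Q(√249, √186).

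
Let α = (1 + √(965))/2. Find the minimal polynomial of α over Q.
m_α(x) = x^2 - x - 241

From 2α - 1 = √(965), squaring gives (2α - 1)^2 = 965, i.e. 4α^2 - 4α + 1 = 965, so α^2 - α + (1 - 965)/4 = 0. Since 965 ≡ 1 (mod 4), (1 - 965)/4 = -241 ∈ Z. The polynomial x^2 - x - 241 has discriminant 1 - 4·(-241) = 965, which is not a perfect square in Q (d = 965 is squarefree and ≠ 1), so x^2 - x - 241 is irreducible over Q. It is the minimal polynomial of α.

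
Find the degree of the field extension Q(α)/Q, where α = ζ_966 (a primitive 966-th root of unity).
[Q(α):Q] = 264

The minimal polynomial of ζ_966 over Q is the 966-th cyclotomic polynomial Φ_966(x), which is irreducible over Q and has degree φ(966) = 264. Hence [Q(α):Q] = φ(966) = 264.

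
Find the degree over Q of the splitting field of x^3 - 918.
[K : Q] = 6

The roots of x^3 - 918 are ∛918, ω∛918, ω^2∛918 where ω = e^(2πi/3) is a primitive cube root of unity, so K = Q(∛918, ω). Now [Q(∛918):Q] = 3 (since 918 is not a perfect cube, x^3 - 918 is irreducible) and [Q(ω):Q] = 2. Both 2 and 3 divide [K:Q], and [K:Q] ≤ 3·2 = 6, so [K:Q] = 6. (Equivalently: Q(∛918) ⊂ R but ω ∉ R, so [K : Q(∛918)] = 2.)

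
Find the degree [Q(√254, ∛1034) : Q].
[Q(√254, ∛1034) : Q] = 6

Let L = Q(√254, ∛1034). Since Q(√254) ⊂ L and [Q(√254):Q] = 2, the tower law gives 2 | [L:Q]. Likewise Q(∛1034) ⊂ L with [Q(∛1034):Q] = 3 (because 1034 is not a perfect cube), so 3 | [L:Q]. As gcd(2,3) = 1, [L:Q] is divisible by 6. Conversely L is generated over Q by √254 and ∛1034, so [L:Q] ≤ 2·3 = 6. Therefore [Q(√254, ∛1034) : Q] = 6.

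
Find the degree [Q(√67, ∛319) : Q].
[Q(√67, ∛319) : Q] = 6

Let L = Q(√67, ∛319). Since Q(√67) ⊂ L and [Q(√67):Q] = 2, the tower law gives 2 | [L:Q]. Likewise Q(∛319) ⊂ L with [Q(∛319):Q] = 3 (because 319 is not a perfect cube), so 3 | [L:Q]. As gcd(2,3) = 1, [L:Q] is divisible by 6. Conversely L is generated over Q by √67 and ∛319, so [L:Q] ≤ 2·3 = 6. Therefore [Q(√67, ∛319) : Q] = 6.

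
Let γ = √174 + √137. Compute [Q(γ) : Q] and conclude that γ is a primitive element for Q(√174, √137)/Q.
[Q(γ) : Q] = 4 (equivalently, Q(γ) = Q(√174, √137))

Obviously Q(γ) ⊆ Q(√174, √137), and [Q(√174, √137):Q] = 4 (since 174, 137 are distinct squarefree integers > 1 with 23838 not a perfect square). To show equality we compute the minimal polynomial of γ. From γ = √174 + √137: γ^2 = 174 + 2√(23838) + 137 = 311 + 2√(23838), so γ^2 - 311 = 2√(23838); squaring, (γ^2 - 311)^2 = 4·23838, i.e. γ^4 - 622γ^2 + 96721 - 95352 = 0, i.e. γ^4 - 622γ^2 + 1369 = 0. So γ is a root of x^4 - 622x^2 + 1369. This polynomial is irreducible over Q: it has no rational root (each ±√174 ± √137 is irrational), and any factorization into two quadratics over Q would force √(23838) ∈ Q (pairing opposite roots) or √174, √137 ∈ Q (other pairings), all impossible. Hence [Q(γ):Q] = 4 = [Q(√174, √137):Q], so Q(γ) = Q(√174, √137).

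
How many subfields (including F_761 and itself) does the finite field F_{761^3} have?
F_{761^3} has 2 subfields

The subfields of F_{p^n} are exactly the fields F_{p^d} for d | n (each is the fixed field of the unique index-d subgroup of Gal(F_{p^n}/F_p) ≅ Z/nZ). The divisors of n = 3 are {1, 3}, giving 2 subfields: F_{761^1}, F_{761^3}.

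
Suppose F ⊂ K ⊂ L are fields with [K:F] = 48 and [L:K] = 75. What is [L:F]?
[L:F] = 3600

The tower law says that for any tower of field extensions F ⊂ K ⊂ L with finite degrees, [L:F] = [L:K] · [K:F]. Here this gives [L:F] = 75 · 48 = 3600.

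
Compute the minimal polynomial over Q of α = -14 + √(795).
m_α(x) = x^2 + 28x - 599

From α + 14 = √(795), squaring gives (α + 14)^2 = 795, i.e. α^2 + 28α + 196 = 795, so α^2 + 28α - 599 = 0. The discriminant of x^2 + 28x - 599 is (28)^2 - 4·(-599) = 784 + 2396 = 3180, and 4·(795) is not a perfect square in Q since 795 is squarefree and ≠ 1. Hence x^2 + 28x - 599 is irreducible over Q and is the minimal polynomial of α.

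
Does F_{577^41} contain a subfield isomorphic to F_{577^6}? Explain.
No: F_{577^6} is not a subfield of F_{577^41}

F_{p^m} embeds in F_{p^n} iff m | n. Here 6 ∤ 41 (since 41 = 6·6 + 5 with remainder 5 ≠ 0), so F_{577^6} is not a subfield of F_{577^41}. Equivalently: if it were, the tower law would give 6 = [F_{577^6}:F_577] dividing [F_{577^41}:F_577] = 41, contradiction.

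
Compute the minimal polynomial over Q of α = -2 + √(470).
m_α(x) = x^2 + 4x - 466

From α + 2 = √(470), squaring gives (α + 2)^2 = 470, i.e. α^2 + 4α + 4 = 470, so α^2 + 4α - 466 = 0. The discriminant of x^2 + 4x - 466 is (4)^2 - 4·(-466) = 16 + 1864 = 1880, and 4·(470) is not a perfect square in Q since 470 is squarefree and ≠ 1. Hence x^2 + 4x - 466 is irreducible over Q and is the minimal polynomial of α.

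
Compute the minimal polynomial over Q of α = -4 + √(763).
m_α(x) = x^2 + 8x - 747

From α + 4 = √(763), squaring gives (α + 4)^2 = 763, i.e. α^2 + 8α + 16 = 763, so α^2 + 8α - 747 = 0. The discriminant of x^2 + 8x - 747 is (8)^2 - 4·(-747) = 64 + 2988 = 3052, and 4·(763) is not a perfect square in Q since 763 is squarefree and ≠ 1. Hence x^2 + 8x - 747 is irreducible over Q and is the minimal polynomial of α.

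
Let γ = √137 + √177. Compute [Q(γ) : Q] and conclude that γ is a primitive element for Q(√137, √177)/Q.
[Q(γ) : Q] = 4 (equivalently, Q(γ) = Q(√137, √177))

Obviously Q(γ) ⊆ Q(√137, √177), and [Q(√137, √177):Q] = 4 (since 137, 177 are distinct squarefree integers > 1 with 24249 not a perfect square). To show equality we compute the minimal polynomial of γ. From γ = √137 + √177: γ^2 = 137 + 2√(24249) + 177 = 314 + 2√(24249), so γ^2 - 314 = 2√(24249); squaring, (γ^2 - 314)^2 = 4·24249, i.e. γ^4 - 628γ^2 + 98596 - 96996 = 0, i.e. γ^4 - 628γ^2 + 1600 = 0. So γ is a root of x^4 - 628x^2 + 1600. This polynomial is irreducible over Q: it has no rational root (each ±√137 ± √177 is irrational), and any factorization into two quadratics over Q would force √(24249) ∈ Q (pairing opposite roots) or √137, √177 ∈ Q (other pairings), all impossible. Hence [Q(γ):Q] = 4 = [Q(√137, √177):Q], so Q(γ) = Q(√137, √177).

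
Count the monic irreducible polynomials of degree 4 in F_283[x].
There are 1603541958 monic irreducible polynomials of degree 4 over F_283

Each element of F_{283^4} that lies in no proper subfield is a root of exactly one monic irreducible of degree 4 over F_283, and each such polynomial has 4 distinct roots in F_{283^4}. By Möbius inversion the count is N_283(4) = (1/4) Σ_{d|4} μ(4/d) · 283^d = (1/4)(μ(4)·283^1 + μ(2)·283^2 + μ(1)·283^4) = 6414167832/4 = 1603541958.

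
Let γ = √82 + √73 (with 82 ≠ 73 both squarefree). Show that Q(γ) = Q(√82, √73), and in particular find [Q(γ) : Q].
[Q(γ) : Q] = 4 (equivalently, Q(γ) = Q(√82, √73))

Obviously Q(γ) ⊆ Q(√82, √73), and [Q(√82, √73):Q] = 4 (since 82, 73 are distinct squarefree integers > 1 with 5986 not a perfect square). To show equality we compute the minimal polynomial of γ. From γ = √82 + √73: γ^2 = 82 + 2√(5986) + 73 = 155 + 2√(5986), so γ^2 - 155 = 2√(5986); squaring, (γ^2 - 155)^2 = 4·5986, i.e. γ^4 - 310γ^2 + 24025 - 23944 = 0, i.e. γ^4 - 310γ^2 + 81 = 0. So γ is a root of x^4 - 310x^2 + 81. This polynomial is irreducible over Q: it has no rational root (each ±√82 ± √73 is irrational), and any factorization into two quadratics over Q would force √(5986) ∈ Q (pairing opposite roots) or √82, √73 ∈ Q (other pairings), all impossible. Hence [Q(γ):Q] = 4 = [Q(√82, √73):Q], so Q(γ) = Q(√82, √73).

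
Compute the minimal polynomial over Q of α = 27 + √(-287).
m_α(x) = x^2 - 54x + 1016

From α - 27 = √(-287), squaring gives (α - 27)^2 = -287, i.e. α^2 - 54α + 729 = -287, so α^2 - 54α + 1016 = 0. The discriminant of x^2 - 54x + 1016 is (-54)^2 - 4·(1016) = 2916 - 4064 = -1148, and 4·(-287) is not a perfect square in Q since -287 is squarefree and ≠ 1. Hence x^2 - 54x + 1016 is irreducible over Q and is the minimal polynomial of α.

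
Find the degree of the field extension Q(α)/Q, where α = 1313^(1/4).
[Q(α):Q] = 4

α is a root of x^4 - 1313. By Eisenstein's criterion at the prime p = 13 (which divides the constant term 1313 but p^2 = 169 does not, since 1313 is squarefree), x^4 - 1313 is irreducible over Q. Hence [Q(α):Q] = 4.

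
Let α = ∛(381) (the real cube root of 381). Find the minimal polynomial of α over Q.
m_α(x) = x^3 - 381

α satisfies α^3 = 381, so x^3 - 381 annihilates α. By the rational root test, a rational root p/q (in lowest terms) of x^3 - 381 would satisfy p^3 = 381 q^3, forcing q = 1 and p^3 = 381; but 381 is not a perfect cube, contradiction. A monic cubic over Q with no rational root is irreducible (any nontrivial factorization would include a linear factor). Hence x^3 - 381 is the minimal polynomial of α, and in particular [Q(α):Q] = 3.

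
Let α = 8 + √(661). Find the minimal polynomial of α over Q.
m_α(x) = x^2 - 16x - 597

From α - 8 = √(661), squaring gives (α - 8)^2 = 661, i.e. α^2 - 16α + 64 = 661, so α^2 - 16α - 597 = 0. The discriminant of x^2 - 16x - 597 is (-16)^2 - 4·(-597) = 256 + 2388 = 2644, and 4·(661) is not a perfect square in Q since 661 is squarefree and ≠ 1. Hence x^2 - 16x - 597 is irreducible over Q and is the minimal polynomial of α.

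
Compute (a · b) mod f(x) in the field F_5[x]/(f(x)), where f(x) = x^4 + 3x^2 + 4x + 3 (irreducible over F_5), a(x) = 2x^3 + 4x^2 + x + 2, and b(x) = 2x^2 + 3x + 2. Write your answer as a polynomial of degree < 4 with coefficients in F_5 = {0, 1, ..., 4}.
a · b ≡ x^3 + 2x^2 + 2 (mod f(x))

Multiply in F_5[x]: a(x)·b(x) = (2x^3 + 4x^2 + x + 2)·(2x^2 + 3x + 2) = 4x^5 + 4x^4 + 3x^3 + 3x + 4. This has degree ≥ 4, so divide by f(x) over F_5: 4x^5 + 4x^4 + 3x^3 + 3x + 4 = (4x + 4)·(x^4 + 3x^2 + 4x + 3) + (x^3 + 2x^2 + 2). Hence a·b ≡ x^3 + 2x^2 + 2 (mod f). (F_5[x]/(f) is a field with 5^4 = 625 elements since f is irreducible of degree 4.)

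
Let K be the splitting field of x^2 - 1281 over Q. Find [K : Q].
[K : Q] = 2

f(x) = x^2 - 1281 factors as (x - √1281)(x + √1281). The splitting field is K = Q(√1281). Since 1281 is squarefree and > 1, it is not a perfect square, so x^2 - 1281 is irreducible over Q and [Q(√1281) : Q] = 2. Hence [K : Q] = 2.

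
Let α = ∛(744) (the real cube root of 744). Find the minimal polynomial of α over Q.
m_α(x) = x^3 - 744

α satisfies α^3 = 744, so x^3 - 744 annihilates α. By the rational root test, a rational root p/q (in lowest terms) of x^3 - 744 would satisfy p^3 = 744 q^3, forcing q = 1 and p^3 = 744; but 744 is not a perfect cube, contradiction. A monic cubic over Q with no rational root is irreducible (any nontrivial factorization would include a linear factor). Hence x^3 - 744 is the minimal polynomial of α, and in particular [Q(α):Q] = 3.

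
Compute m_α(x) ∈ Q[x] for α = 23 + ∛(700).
m_α(x) = x^3 - 69x^2 + 1587x - 12867

Set β = α - 23 = ∛(700), so β^3 = 700. Then (α - 23)^3 - 700 = 0, i.e. α is a root of g(x) = (x - 23)^3 - 700 = x^3 - 69x^2 + 1587x - 12867. Since g(x) = h(x - 23) where h(x) = x^3 - 700, and h is irreducible over Q (because 700 is not a perfect cube, so h has no rational root, and a monic cubic with no rational root is irreducible), g is also irreducible (irreducibility is preserved under the substitution x → x - 23). Hence m_α(x) = x^3 - 69x^2 + 1587x - 12867.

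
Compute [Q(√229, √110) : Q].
[Q(√229, √110) : Q] = 4

[Q(√229):Q] = 2 (min poly x^2 - 229, irreducible since 229 is squarefree > 1). For the top step, suppose √110 ∈ Q(√229), say √110 = c + d√229 with c, d ∈ Q. Squaring: 110 = c^2 + 229d^2 + 2cd√229. Since √229 ∉ Q this forces 2cd = 0. If d = 0 then √110 = c ∈ Q, contradicting 110 squarefree > 1. If c = 0 then 110 = 229d^2, so 229·110 = (229d)^2 is a perfect square in Q — but 229·110 = 25190 is not a perfect square (since 229 and 110 are distinct squarefree integers). Contradiction. Hence √110 ∉ Q(√229), so x^2 - 110 stays irreducible over Q(√229) and [Q(√229, √110) : Q(√229)] = 2. By the tower law, [Q(√229, √110) : Q] = 2 · 2 = 4.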